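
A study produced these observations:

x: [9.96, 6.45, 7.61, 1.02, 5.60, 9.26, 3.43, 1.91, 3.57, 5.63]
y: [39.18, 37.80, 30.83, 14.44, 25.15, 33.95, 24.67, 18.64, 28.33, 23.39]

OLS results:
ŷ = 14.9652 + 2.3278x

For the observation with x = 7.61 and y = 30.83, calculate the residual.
Residual = -1.8498

The residual is the difference between the actual value and the predicted value:

Residual = y - ŷ

Step 1: Calculate predicted value
ŷ = 14.9652 + 2.3278 × 7.61
ŷ = 32.6798

Step 2: Calculate residual
Residual = 30.83 - 32.6798
Residual = -1.8498

Interpretation: the model overestimates the actual value by 1.8498 at this point (negative residual → observation lies below the fitted line).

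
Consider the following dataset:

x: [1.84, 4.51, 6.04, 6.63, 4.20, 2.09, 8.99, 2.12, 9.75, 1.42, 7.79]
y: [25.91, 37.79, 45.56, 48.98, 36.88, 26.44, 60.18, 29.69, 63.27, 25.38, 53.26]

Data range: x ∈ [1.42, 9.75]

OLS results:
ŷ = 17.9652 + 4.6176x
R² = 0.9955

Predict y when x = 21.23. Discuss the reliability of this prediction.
ŷ = 115.9968, but this is extrapolation (above the data range [1.42, 9.75]) and may be unreliable.

Prediction calculation:
ŷ = 17.9652 + 4.6176 × 21.23
ŷ = 115.9968

Reliability:
- Data range: x ∈ [1.42, 9.75]
- Prediction point: x = 21.23 is 11.48 units above the observed range → this is EXTRAPOLATION, not interpolation

Why that matters here:
- There are no observations near this x to validate the fitted line there
- Real relationships often flatten, saturate, or turn nonlinear at extremes

Report the number if required, but flag clearly that it is an extrapolation.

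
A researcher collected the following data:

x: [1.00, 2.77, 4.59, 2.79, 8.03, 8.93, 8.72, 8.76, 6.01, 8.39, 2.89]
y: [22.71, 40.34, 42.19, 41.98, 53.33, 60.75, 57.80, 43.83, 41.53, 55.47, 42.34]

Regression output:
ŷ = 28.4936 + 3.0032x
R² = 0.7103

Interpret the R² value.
The model explains 71.03% of the variance in y (R² = 0.7103), leaving 28.97% unexplained; the fit is strong.

The coefficient of determination R² is the fraction of the total variation in y that the fitted line accounts for.

Here R² = 0.7103:
- Explained: 71.03% of the variation in y
- Unexplained (residual): 100% − 71.03% = 28.97%
- Rule of thumb (below 0.3 weak; 0.3 to below 0.7 moderate; 0.7 and above strong) → strong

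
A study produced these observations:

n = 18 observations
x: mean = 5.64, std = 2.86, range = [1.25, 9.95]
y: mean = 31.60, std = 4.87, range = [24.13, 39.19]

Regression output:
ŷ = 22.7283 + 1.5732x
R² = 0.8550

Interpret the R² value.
About 85.50% of the variability in y is accounted for by the regression on x (R² = 0.8550) — a strong linear fit.

The coefficient of determination R² is the fraction of the total variation in y that the fitted line accounts for.

Here R² = 0.8550:
- Explained: 85.50% of the variation in y
- Unexplained (residual): 100% − 85.50% = 14.50%
- Rule of thumb (below 0.3 weak; 0.3 to below 0.7 moderate; 0.7 and above strong) → strong

Equivalently, for simple linear regression R² = r², so |r| = √0.8550 ≈ 0.9247.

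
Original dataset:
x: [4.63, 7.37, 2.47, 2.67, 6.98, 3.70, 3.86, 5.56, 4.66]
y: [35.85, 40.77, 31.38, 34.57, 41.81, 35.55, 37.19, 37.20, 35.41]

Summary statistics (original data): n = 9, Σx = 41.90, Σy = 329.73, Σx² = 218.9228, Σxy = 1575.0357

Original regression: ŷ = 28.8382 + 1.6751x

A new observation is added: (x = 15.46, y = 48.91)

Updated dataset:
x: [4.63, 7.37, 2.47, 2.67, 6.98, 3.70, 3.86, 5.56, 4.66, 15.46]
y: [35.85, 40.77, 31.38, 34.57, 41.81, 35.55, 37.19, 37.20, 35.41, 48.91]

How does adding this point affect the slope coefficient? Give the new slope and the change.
The slope changes from 1.6751 to 1.2357 (change of -0.4394, or -26.2%).

x = 15.46 lies well outside the original x-range [2.47, 7.37] (x̄ ≈ 4.66), so this observation has high leverage and can move the slope substantially.

Step 1: Update the sums with the new point (n goes from 9 to 10)
Σx  = 41.90 + 15.46 = 57.36
Σy  = 329.73 + 48.91 = 378.64
Σx² = 218.9228 + 15.46² = 218.9228 + 239.0116 = 457.9344
Σxy = 1575.0357 + 15.46×48.91 = 1575.0357 + 756.1486 = 2331.1843

Step 2: Recompute the slope with b₁ = (nΣxy − ΣxΣy) / (nΣx² − (Σx)²)
Numerator   = 10×2331.1843 − 57.36×378.64 = 23311.8430 − 21718.7904 = 1593.0526
Denominator = 10×457.9344 − 57.36² = 4579.3440 − 3290.1696 = 1289.1744
b₁(new) = 1593.0526 / 1289.1744 = 1.2357

(Same formula on the original sums: (9×1575.0357 − 41.90×329.73) / (9×218.9228 − 41.90²) = 359.6343 / 214.6952 = 1.6751, matching the given fit.)

Step 3: Change in slope
Δβ₁ = 1.2357 − 1.6751 = -0.4394
Relative change = -0.4394 / 1.6751 × 100% = -26.2%
→ the slope decreases when the point is added.

Because the point sits below the extension of the original line at a high-leverage x, it tilts the fit down.
In practice: investigate whether it comes from the same population as the rest of the sample.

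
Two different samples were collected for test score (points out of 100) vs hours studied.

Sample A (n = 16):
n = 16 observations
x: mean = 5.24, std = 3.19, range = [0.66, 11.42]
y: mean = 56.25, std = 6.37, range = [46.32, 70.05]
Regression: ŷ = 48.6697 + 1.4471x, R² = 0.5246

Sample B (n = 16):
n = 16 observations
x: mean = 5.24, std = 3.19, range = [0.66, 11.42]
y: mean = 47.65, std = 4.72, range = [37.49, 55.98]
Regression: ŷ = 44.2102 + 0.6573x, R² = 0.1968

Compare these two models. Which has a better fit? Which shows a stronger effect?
Model A has the better fit (R² = 0.5246 vs 0.1968). Model A shows the stronger effect (|β₁| = 1.4471 vs 0.6573).

Model Comparison:

Goodness of fit (R²):
- Model A: R² = 0.5246 → 52.46% of variance in test score explained
- Model B: R² = 0.1968 → 19.68% of variance in test score explained
- 0.5246 > 0.1968 → Model A has the better fit

Strength of effect — compare |β₁|:
- Model A: β₁ = 1.4471 → predicted test score rises 1.4471 points per additional hour of study time
- Model B: β₁ = 0.6573 → predicted test score rises 0.6573 points per additional hour of study time
- |1.4471| > |0.6573| → Model A shows the stronger marginal effect

Note: A better fit (higher R²) doesn't necessarily mean a more important relationship.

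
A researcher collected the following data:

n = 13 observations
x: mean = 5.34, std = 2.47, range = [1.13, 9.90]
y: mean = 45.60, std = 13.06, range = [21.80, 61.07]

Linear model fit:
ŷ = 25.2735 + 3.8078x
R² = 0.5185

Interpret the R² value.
The model explains 51.85% of the variance in y (R² = 0.5185), leaving 48.15% unexplained; the fit is moderate.

R² (coefficient of determination) measures the proportion of variance in y explained by the regression model.

Here R² = 0.5185:
- Explained: 51.85% of the variation in y
- Unexplained (residual): 100% − 51.85% = 48.15%
- Rule of thumb (below 0.3 weak; 0.3 to below 0.7 moderate; 0.7 and above strong) → moderate

Equivalently, for simple linear regression R² = r², so |r| = √0.5185 ≈ 0.7201.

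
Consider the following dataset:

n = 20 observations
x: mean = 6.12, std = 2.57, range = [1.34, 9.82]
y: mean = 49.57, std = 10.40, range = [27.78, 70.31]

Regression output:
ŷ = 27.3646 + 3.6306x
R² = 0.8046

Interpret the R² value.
The model explains 80.46% of the variance in y (R² = 0.8046), leaving 19.54% unexplained; the fit is strong.

The coefficient of determination R² is the fraction of the total variation in y that the fitted line accounts for.

Here R² = 0.8046:
- Explained: 80.46% of the variation in y
- Unexplained (residual): 100% − 80.46% = 19.54%
- Rule of thumb (below 0.3 weak; 0.3 to below 0.7 moderate; 0.7 and above strong) → strong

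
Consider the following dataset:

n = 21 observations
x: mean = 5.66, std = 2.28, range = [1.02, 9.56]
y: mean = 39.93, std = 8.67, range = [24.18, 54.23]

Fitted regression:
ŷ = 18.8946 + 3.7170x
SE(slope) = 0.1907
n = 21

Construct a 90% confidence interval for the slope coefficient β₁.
The 90% CI for β₁ is (3.3873, 4.0467)

Confidence interval for the slope:

The 90% CI for β₁ is: β̂₁ ± t*(α/2, n-2) × SE(β̂₁)

Step 1: Find critical t-value
- Confidence level = 0.9
- Degrees of freedom = n - 2 = 21 - 2 = 19
- t*(α/2, 19) = 1.7291

Step 2: Calculate margin of error
Margin = 1.7291 × 0.1907 = 0.3297

Step 3: Construct interval
CI = 3.7170 ± 0.3297
CI = (3.3873, 4.0467)

Interpretation: each one-unit increase in x is associated with a change in mean y of between 3.3873 and 4.0467, with 90% confidence.
Since 0 is outside the interval, a two-sided test at α = 0.10 would reject H₀: β₁ = 0.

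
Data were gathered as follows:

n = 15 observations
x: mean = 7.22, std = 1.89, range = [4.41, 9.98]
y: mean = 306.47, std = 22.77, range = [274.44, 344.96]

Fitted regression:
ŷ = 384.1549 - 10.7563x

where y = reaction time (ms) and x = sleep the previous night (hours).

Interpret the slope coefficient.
An increase of one hour in sleep is associated with a 10.7563 ms decrease in predicted reaction time.

β₁ = -10.7563 is the change in predicted reaction time (ms) per additional hour of sleep.

Interpretation:
- Sleep up by 1 hour → predicted reaction time decreases by 10.7563 ms
- The effect is assumed constant over the observed range of x (linearity)

(β₀ = 384.1549 is the fitted value at x = 0 and is not part of the slope interpretation.)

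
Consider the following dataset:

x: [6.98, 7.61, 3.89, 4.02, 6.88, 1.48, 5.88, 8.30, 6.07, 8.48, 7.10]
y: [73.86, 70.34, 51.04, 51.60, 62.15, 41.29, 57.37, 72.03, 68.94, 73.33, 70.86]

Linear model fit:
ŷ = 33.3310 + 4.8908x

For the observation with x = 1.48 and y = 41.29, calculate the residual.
Residual = 0.7206

The residual is the difference between the actual value and the predicted value:

Residual = y - ŷ

Step 1: Calculate predicted value
ŷ = 33.3310 + 4.8908 × 1.48
ŷ = 40.5694

Step 2: Calculate residual
Residual = 41.29 - 40.5694
Residual = 0.7206

Interpretation: the model underestimates the actual value by 0.7206 at this point (positive residual → observation lies above the fitted line).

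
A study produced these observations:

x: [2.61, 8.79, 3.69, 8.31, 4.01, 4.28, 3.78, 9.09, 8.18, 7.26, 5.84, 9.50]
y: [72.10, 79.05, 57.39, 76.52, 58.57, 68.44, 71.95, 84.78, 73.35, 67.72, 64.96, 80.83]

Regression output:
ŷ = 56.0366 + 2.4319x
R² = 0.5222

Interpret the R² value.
R² = 0.5222 means 52.22% of the variation in y is explained by the linear relationship with x. This indicates a moderate fit.

R² = 1 − SS_res/SS_tot compares the residual scatter to the total scatter of y about its mean.

Here R² = 0.5222:
- Explained: 52.22% of the variation in y
- Unexplained (residual): 100% − 52.22% = 47.78%
- Rule of thumb (below 0.3 weak; 0.3 to below 0.7 moderate; 0.7 and above strong) → moderate

Note: R² says nothing about causation, and a high R² does not by itself mean the linear form is appropriate — check the residuals.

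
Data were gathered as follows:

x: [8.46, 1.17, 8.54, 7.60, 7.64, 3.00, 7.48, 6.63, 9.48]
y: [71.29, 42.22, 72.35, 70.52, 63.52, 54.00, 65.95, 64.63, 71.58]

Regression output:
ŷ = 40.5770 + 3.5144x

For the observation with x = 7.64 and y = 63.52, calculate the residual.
Residual = -3.9070

The residual is the difference between the actual value and the predicted value:

Residual = y - ŷ

Step 1: Calculate predicted value
ŷ = 40.5770 + 3.5144 × 7.64
ŷ = 67.4270

Step 2: Calculate residual
Residual = 63.52 - 67.4270
Residual = -3.9070

Sign check: y < ŷ, so the point is below the line and the fit overestimates here.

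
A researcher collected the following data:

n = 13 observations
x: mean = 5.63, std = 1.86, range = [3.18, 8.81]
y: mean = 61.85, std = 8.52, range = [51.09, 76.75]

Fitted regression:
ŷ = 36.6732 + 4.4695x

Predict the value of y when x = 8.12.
ŷ = 72.9655

x = 8.12 lies inside the observed range [3.18, 8.81], so the fitted equation applies directly:

ŷ = 36.6732 + 4.4695 × 8.12
ŷ = 36.6732 + 36.2923
ŷ = 72.9655

This is the fitted mean response at that x — an individual observation would come with a wider prediction interval.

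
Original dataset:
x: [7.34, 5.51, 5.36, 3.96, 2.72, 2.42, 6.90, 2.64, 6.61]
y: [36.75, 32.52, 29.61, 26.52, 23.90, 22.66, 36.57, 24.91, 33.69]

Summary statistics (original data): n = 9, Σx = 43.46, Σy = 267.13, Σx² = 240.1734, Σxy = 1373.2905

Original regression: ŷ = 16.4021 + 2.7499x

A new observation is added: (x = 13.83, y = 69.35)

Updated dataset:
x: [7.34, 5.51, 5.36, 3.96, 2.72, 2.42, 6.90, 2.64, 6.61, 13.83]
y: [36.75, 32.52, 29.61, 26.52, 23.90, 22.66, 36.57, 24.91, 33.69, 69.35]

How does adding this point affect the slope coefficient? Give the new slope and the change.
New slope β₁ = 3.9205 versus 2.7499 before: a change of +1.1706 (+42.6%).

x = 13.83 lies well outside the original x-range [2.42, 7.34] (x̄ ≈ 4.83), so this observation has high leverage and can move the slope substantially.

Step 1: Update the sums with the new point (n goes from 9 to 10)
Σx  = 43.46 + 13.83 = 57.29
Σy  = 267.13 + 69.35 = 336.48
Σx² = 240.1734 + 13.83² = 240.1734 + 191.2689 = 431.4423
Σxy = 1373.2905 + 13.83×69.35 = 1373.2905 + 959.1105 = 2332.4010

Step 2: Recompute the slope with b₁ = (nΣxy − ΣxΣy) / (nΣx² − (Σx)²)
Numerator   = 10×2332.4010 − 57.29×336.48 = 23324.0100 − 19276.9392 = 4047.0708
Denominator = 10×431.4423 − 57.29² = 4314.4230 − 3282.1441 = 1032.2789
b₁(new) = 4047.0708 / 1032.2789 = 3.9205

(Same formula on the original sums: (9×1373.2905 − 43.46×267.13) / (9×240.1734 − 43.46²) = 750.1447 / 272.7890 = 2.7499, matching the given fit.)

Step 3: Change in slope
Δβ₁ = 3.9205 − 2.7499 = +1.1706
Relative change = +1.1706 / 2.7499 × 100% = +42.6%
→ the slope increases when the point is added.

A high-leverage point only changes the slope if it is off the original line; here y = 69.35 is above the original trend, so the slope increases.
In practice: investigate whether it comes from the same population as the rest of the sample; examine leverage (hᵢ) and Cook's distance rather than deleting it automatically.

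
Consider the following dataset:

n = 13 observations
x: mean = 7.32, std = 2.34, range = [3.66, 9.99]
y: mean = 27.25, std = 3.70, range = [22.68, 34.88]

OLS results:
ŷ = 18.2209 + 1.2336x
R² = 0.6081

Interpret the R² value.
The model explains 60.81% of the variance in y (R² = 0.6081), leaving 39.19% unexplained; the fit is moderate.

R² (coefficient of determination) measures the proportion of variance in y explained by the regression model.

Here R² = 0.6081:
- Explained: 60.81% of the variation in y
- Unexplained (residual): 100% − 60.81% = 39.19%
- Rule of thumb (below 0.3 weak; 0.3 to below 0.7 moderate; 0.7 and above strong) → moderate

Calculation: R² = 1 − (SS_res / SS_tot), where SS_res is the sum of squared residuals and SS_tot the total sum of squares.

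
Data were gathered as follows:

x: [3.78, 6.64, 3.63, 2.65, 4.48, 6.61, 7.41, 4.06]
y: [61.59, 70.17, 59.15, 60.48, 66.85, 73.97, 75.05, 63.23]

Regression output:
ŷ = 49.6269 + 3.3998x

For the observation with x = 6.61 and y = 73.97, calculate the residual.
Residual = 1.8704

The residual is the difference between the actual value and the predicted value:

Residual = y - ŷ

Step 1: Calculate predicted value
ŷ = 49.6269 + 3.3998 × 6.61
ŷ = 72.0996

Step 2: Calculate residual
Residual = 73.97 - 72.0996
Residual = 1.8704

The residual is positive, so the observed y = 73.97 sits above the regression line (the line underestimates it by 1.8704).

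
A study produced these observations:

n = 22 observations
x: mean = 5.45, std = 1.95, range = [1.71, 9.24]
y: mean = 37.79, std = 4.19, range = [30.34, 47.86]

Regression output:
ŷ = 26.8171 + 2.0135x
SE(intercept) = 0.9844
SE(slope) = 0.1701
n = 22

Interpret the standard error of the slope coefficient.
SE(β̂₁) = 0.1701 is the estimated standard deviation of the slope estimate across repeated samples; relative to β̂₁ = 2.0135 that is 8.4%, a precise estimate.

What SE measures:
- The standard error quantifies the sampling variability of the coefficient estimate
- It is the estimated standard deviation of β̂₁ across hypothetical repeated samples of the same size
- Smaller SE → more precise estimate

Relative precision:
- SE / |β̂₁| = 0.1701 / 2.0135 = 8.4%
- Rule of thumb (under 20%: precise; 20% to under 50%: moderately precise; 50% or more: imprecise) → precise

Link to interval estimation: a confidence interval for β₁ is β̂₁ ± t* × 0.1701, so SE sets the half-width per unit of t*.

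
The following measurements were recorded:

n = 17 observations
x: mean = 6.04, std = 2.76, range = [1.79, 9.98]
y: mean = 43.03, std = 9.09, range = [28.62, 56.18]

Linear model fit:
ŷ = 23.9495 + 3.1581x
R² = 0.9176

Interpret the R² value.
About 91.76% of the variability in y is accounted for by the regression on x (R² = 0.9176) — a strong linear fit.

R² (coefficient of determination) measures the proportion of variance in y explained by the regression model.

Here R² = 0.9176:
- Explained: 91.76% of the variation in y
- Unexplained (residual): 100% − 91.76% = 8.24%
- Rule of thumb (below 0.3 weak; 0.3 to below 0.7 moderate; 0.7 and above strong) → strong

Calculation: R² = 1 − (SS_res / SS_tot), where SS_res is the sum of squared residuals and SS_tot the total sum of squares.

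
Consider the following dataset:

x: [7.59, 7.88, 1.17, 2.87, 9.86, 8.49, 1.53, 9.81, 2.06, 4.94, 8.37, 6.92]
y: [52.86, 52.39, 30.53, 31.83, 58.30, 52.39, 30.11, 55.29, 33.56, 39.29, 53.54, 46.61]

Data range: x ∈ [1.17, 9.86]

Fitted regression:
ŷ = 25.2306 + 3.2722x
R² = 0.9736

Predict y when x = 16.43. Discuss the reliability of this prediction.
The equation gives ŷ = 78.9928; however x = 16.43 is 6.57 units above the observed range, so this extrapolated value should not be trusted.

Prediction calculation:
ŷ = 25.2306 + 3.2722 × 16.43
ŷ = 78.9928

Reliability:
- Data range: x ∈ [1.17, 9.86]
- Prediction point: x = 16.43 is 6.57 units above the observed range → this is EXTRAPOLATION, not interpolation

Why that matters here:
- Real relationships often flatten, saturate, or turn nonlinear at extremes
- The linear relationship may not hold outside the observed range
- There are no observations near this x to validate the fitted line there

The R² = 0.9736 only validates the fit within [1.17, 9.86]; treat ŷ = 78.9928 with caution.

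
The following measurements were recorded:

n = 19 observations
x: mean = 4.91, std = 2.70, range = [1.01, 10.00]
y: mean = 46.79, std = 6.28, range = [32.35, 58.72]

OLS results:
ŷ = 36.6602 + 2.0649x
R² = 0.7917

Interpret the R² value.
R² = 0.7917 means 79.17% of the variation in y is explained by the linear relationship with x. This indicates a strong fit.

R² = 1 − SS_res/SS_tot compares the residual scatter to the total scatter of y about its mean.

Here R² = 0.7917:
- Explained: 79.17% of the variation in y
- Unexplained (residual): 100% − 79.17% = 20.83%
- Rule of thumb (below 0.3 weak; 0.3 to below 0.7 moderate; 0.7 and above strong) → strong

Equivalently, for simple linear regression R² = r², so |r| = √0.7917 ≈ 0.8898.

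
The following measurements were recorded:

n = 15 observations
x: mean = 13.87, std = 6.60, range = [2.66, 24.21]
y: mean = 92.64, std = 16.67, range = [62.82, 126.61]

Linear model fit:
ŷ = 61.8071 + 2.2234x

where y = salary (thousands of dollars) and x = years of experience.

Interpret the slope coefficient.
For each additional year of experience, predicted salary increases by approximately 2.2234 thousand dollars.

β₁ = 2.2234 is the change in predicted salary (thousand dollars) per additional year of experience.

Interpretation:
- Experience up by 1 year → predicted salary increases by 2.2234 thousand dollars
- This is a linear approximation: the same per-unit change is assumed across the whole observed x range

The intercept β₀ = 61.8071 is the predicted salary when experience = 0; since the smallest observed x is 2.66, this is an extrapolation and mainly anchors the line.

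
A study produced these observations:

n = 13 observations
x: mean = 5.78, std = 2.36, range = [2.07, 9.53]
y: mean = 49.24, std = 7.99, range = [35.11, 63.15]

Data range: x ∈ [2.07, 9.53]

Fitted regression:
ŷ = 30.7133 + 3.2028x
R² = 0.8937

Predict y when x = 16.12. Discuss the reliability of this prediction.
ŷ = 82.3424 (extrapolation — x = 16.12 lies outside [2.07, 9.53], so reliability is low).

Prediction calculation:
ŷ = 30.7133 + 3.2028 × 16.12
ŷ = 82.3424

Reliability:
- Data range: x ∈ [2.07, 9.53]
- Prediction point: x = 16.12 is 6.59 units above the observed range → this is EXTRAPOLATION, not interpolation

Why that matters here:
- There are no observations near this x to validate the fitted line there
- R² describes fit only over the sampled x values; it says nothing about behaviour beyond them
- The linear relationship may not hold outside the observed range

The R² = 0.8937 only validates the fit within [2.07, 9.53]; treat ŷ = 82.3424 with caution.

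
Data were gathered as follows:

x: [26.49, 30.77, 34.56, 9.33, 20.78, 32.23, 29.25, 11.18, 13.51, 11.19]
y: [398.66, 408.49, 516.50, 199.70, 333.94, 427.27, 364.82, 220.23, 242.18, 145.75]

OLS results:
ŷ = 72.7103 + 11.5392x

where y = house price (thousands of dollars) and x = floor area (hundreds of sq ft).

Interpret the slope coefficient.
On average, house price is about 11.5392 thousand dollars higher for every extra hundred sq ft of floor area.

The slope β₁ = 11.5392 gives the rate at which the fitted house price changes with floor area.

Interpretation:
- Floor area up by 1 hundred sq ft → predicted house price increases by 11.5392 thousand dollars
- The effect is assumed constant over the observed range of x (linearity)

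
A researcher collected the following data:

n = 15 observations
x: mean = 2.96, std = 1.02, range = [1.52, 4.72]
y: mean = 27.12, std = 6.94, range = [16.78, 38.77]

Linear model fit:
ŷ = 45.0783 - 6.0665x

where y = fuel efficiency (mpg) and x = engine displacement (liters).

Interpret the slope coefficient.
On average, fuel efficiency is about 6.0665 mpg lower for every extra liter of engine displacement.

The slope β₁ = -6.0665 gives the rate at which the fitted fuel efficiency changes with engine displacement.

Interpretation:
- Engine displacement up by 1 liter → predicted fuel efficiency decreases by 6.0665 mpg
- The effect is assumed constant over the observed range of x (linearity)
- The sign (−) gives the direction; the magnitude 6.0665 gives the size of the effect per liter

(β₀ = 45.0783 is the fitted value at x = 0 and is not part of the slope interpretation.)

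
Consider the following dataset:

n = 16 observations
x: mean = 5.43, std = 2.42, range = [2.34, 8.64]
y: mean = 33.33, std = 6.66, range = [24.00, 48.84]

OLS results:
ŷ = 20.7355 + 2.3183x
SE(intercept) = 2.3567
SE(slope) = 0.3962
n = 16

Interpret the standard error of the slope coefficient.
SE(β̂₁) = 0.3962 is the estimated standard deviation of the slope estimate across repeated samples; relative to β̂₁ = 2.3183 that is 17.1%, a precise estimate.

SE(β̂₁) = 0.3962 says: if we drew many samples of n = 16 from the same population and refit each time, the fitted slopes would scatter with a standard deviation of roughly 0.3962 around the true β₁.

Relative precision:
- SE / |β̂₁| = 0.3962 / 2.3183 = 17.1%
- Rule of thumb (under 20%: precise; 20% to under 50%: moderately precise; 50% or more: imprecise) → precise

Rough 95% range (±2 SE): 2.3183 ± 0.7924 → (1.5259, 3.1107).

What drives SE(β̂₁): more residual scatter → larger SE.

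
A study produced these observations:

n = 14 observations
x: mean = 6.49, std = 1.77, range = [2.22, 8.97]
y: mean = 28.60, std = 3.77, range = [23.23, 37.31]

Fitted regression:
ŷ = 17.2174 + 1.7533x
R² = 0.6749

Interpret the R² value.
The model explains 67.49% of the variance in y (R² = 0.6749), leaving 32.51% unexplained; the fit is moderate.

R² (coefficient of determination) measures the proportion of variance in y explained by the regression model.

Here R² = 0.6749:
- Explained: 67.49% of the variation in y
- Unexplained (residual): 100% − 67.49% = 32.51%
- Rule of thumb (below 0.3 weak; 0.3 to below 0.7 moderate; 0.7 and above strong) → moderate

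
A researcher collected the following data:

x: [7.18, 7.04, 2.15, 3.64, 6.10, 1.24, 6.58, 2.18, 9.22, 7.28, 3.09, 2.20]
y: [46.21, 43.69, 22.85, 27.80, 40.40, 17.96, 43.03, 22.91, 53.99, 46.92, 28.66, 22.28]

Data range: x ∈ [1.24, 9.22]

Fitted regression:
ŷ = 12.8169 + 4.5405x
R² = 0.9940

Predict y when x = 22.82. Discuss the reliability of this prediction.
ŷ = 116.4311 (extrapolation — x = 22.82 lies outside [1.24, 9.22], so reliability is low).

Prediction calculation:
ŷ = 12.8169 + 4.5405 × 22.82
ŷ = 116.4311

Reliability:
- Data range: x ∈ [1.24, 9.22]
- Prediction point: x = 22.82 is 13.60 units above the observed range → this is EXTRAPOLATION, not interpolation

Why that matters here:
- R² describes fit only over the sampled x values; it says nothing about behaviour beyond them
- There are no observations near this x to validate the fitted line there

A defensible statement: 'if the linear trend continued to x = 22.82, y would be about 116.4311' — the premise is untested.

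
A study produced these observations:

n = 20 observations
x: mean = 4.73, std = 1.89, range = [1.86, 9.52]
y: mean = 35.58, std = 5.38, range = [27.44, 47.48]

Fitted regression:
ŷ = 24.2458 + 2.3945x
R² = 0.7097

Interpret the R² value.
The model explains 70.97% of the variance in y (R² = 0.7097), leaving 29.03% unexplained; the fit is strong.

R² = 1 − SS_res/SS_tot compares the residual scatter to the total scatter of y about its mean.

Here R² = 0.7097:
- Explained: 70.97% of the variation in y
- Unexplained (residual): 100% − 70.97% = 29.03%
- Rule of thumb (below 0.3 weak; 0.3 to below 0.7 moderate; 0.7 and above strong) → strong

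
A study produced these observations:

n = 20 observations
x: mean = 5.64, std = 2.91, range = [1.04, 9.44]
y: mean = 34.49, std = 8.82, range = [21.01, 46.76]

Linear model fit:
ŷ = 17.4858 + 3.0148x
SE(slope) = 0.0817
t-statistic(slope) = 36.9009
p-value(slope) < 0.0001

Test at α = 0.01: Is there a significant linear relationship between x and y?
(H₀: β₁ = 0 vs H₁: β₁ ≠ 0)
p-value < 0.0001 < α = 0.01, so we reject H₀. The relationship is significant.

Hypothesis test for the slope coefficient:

H₀: β₁ = 0 (no linear relationship)
H₁: β₁ ≠ 0 (linear relationship exists)

Test statistic: t = β̂₁ / SE(β̂₁) = 3.0148 / 0.0817 = 36.9009

The p-value (<0.0001) is the probability, under H₀, of a t-statistic at least as extreme as |t| = 36.9009 (two-sided, df = n − 2 = 18).

Decision rule: reject H₀ if p-value < α.
p-value < 0.0001 < α = 0.01 → reject H₀.

At α = 0.01 the data do provide convincing evidence of a nonzero slope.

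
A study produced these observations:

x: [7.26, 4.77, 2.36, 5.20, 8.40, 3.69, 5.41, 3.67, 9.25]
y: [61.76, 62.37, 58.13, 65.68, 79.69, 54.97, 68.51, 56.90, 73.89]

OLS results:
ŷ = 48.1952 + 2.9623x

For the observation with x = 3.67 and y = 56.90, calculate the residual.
Residual = -2.1668

The residual is the difference between the actual value and the predicted value:

Residual = y - ŷ

Step 1: Calculate predicted value
ŷ = 48.1952 + 2.9623 × 3.67
ŷ = 59.0668

Step 2: Calculate residual
Residual = 56.90 - 59.0668
Residual = -2.1668

The residual is negative, so the observed y = 56.90 sits below the regression line (the line overestimates it by 2.1668).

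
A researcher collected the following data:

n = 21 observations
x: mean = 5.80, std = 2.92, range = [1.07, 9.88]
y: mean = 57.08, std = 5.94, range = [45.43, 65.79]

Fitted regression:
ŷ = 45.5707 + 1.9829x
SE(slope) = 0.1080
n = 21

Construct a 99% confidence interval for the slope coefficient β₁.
The 99% CI for β₁ is (1.6739, 2.2919)

Confidence interval for the slope:

The 99% CI for β₁ is: β̂₁ ± t*(α/2, n-2) × SE(β̂₁)

Step 1: Find critical t-value
- Confidence level = 0.99
- Degrees of freedom = n - 2 = 21 - 2 = 19
- t*(α/2, 19) = 2.8609

Step 2: Calculate margin of error
Margin = 2.8609 × 0.1080 = 0.3090

Step 3: Construct interval
CI = 1.9829 ± 0.3090
CI = (1.6739, 2.2919)

Interpretation: intervals built this way capture the true β₁ in 99% of repeated samples; here the plausible range for the per-unit effect of x on y is 1.6739 to 2.2919.
Both endpoints are positive, so the data support a genuinely positive slope at this confidence level.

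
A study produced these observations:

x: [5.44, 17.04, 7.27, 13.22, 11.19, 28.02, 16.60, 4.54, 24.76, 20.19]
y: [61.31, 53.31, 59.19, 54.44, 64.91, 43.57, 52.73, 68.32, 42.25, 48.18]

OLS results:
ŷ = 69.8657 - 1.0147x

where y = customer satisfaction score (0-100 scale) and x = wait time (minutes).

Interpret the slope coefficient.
On average, satisfaction score is about 1.0147 points lower for every extra minute of wait time.

The slope β₁ = -1.0147 gives the rate at which the fitted satisfaction score changes with wait time.

Interpretation:
- Wait time up by 1 minute → predicted satisfaction score decreases by 1.0147 points
- The effect is assumed constant over the observed range of x (linearity)
- The slope describes association in these data, not necessarily a causal effect

(β₀ = 69.8657 is the fitted value at x = 0 and is not part of the slope interpretation.)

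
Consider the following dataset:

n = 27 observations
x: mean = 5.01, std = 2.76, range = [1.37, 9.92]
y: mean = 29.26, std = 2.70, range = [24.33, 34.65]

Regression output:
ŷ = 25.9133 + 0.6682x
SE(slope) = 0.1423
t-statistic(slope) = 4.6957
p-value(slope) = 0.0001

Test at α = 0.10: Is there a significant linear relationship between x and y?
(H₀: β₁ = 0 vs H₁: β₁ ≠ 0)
Reject H₀: p-value = 0.0001 < α = 0.10. The linear relationship is significant at the 10% level.

Hypothesis test for the slope coefficient:

H₀: β₁ = 0 (no linear relationship)
H₁: β₁ ≠ 0 (linear relationship exists)

Test statistic: t = β̂₁ / SE(β̂₁) = 0.6682 / 0.1423 = 4.6957

p = 0.0001: how often a slope estimate this far from 0 (in SE units) would arise by chance if β₁ were truly 0.

Decision rule: reject H₀ if p-value < α.
p-value = 0.0001 < α = 0.10 → reject H₀.

At α = 0.10 the data do provide convincing evidence of a nonzero slope.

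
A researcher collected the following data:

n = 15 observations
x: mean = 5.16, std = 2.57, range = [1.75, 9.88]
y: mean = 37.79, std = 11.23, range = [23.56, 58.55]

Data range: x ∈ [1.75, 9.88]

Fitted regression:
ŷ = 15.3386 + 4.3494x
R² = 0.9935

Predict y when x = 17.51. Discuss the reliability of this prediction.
ŷ = 91.4966 (extrapolation — x = 17.51 lies outside [1.75, 9.88], so reliability is low).

Prediction calculation:
ŷ = 15.3386 + 4.3494 × 17.51
ŷ = 91.4966

Reliability:
- Data range: x ∈ [1.75, 9.88]
- Prediction point: x = 17.51 is 7.63 units above the observed range → this is EXTRAPOLATION, not interpolation

Why that matters here:
- R² describes fit only over the sampled x values; it says nothing about behaviour beyond them
- Real relationships often flatten, saturate, or turn nonlinear at extremes

Report the number if required, but flag clearly that it is an extrapolation.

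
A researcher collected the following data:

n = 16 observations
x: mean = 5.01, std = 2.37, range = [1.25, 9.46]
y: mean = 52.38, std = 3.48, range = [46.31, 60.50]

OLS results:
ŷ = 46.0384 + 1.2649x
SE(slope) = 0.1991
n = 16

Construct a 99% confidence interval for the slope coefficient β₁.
The 99% CI for β₁ is (0.6722, 1.8576)

Confidence interval for the slope:

The 99% CI for β₁ is: β̂₁ ± t*(α/2, n-2) × SE(β̂₁)

Step 1: Find critical t-value
- Confidence level = 0.99
- Degrees of freedom = n - 2 = 16 - 2 = 14
- t*(α/2, 14) = 2.9768

Step 2: Calculate margin of error
Margin = 2.9768 × 0.1991 = 0.5927

Step 3: Construct interval
CI = 1.2649 ± 0.5927
CI = (0.6722, 1.8576)

Interpretation: each one-unit increase in x is associated with a change in mean y of between 0.6722 and 1.8576, with 99% confidence.
The interval does not include 0, suggesting a significant linear relationship.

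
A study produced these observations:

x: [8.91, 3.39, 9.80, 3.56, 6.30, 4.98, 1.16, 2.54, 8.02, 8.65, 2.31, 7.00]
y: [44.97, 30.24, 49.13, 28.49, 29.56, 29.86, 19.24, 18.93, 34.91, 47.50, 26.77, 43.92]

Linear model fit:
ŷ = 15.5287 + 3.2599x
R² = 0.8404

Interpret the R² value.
About 84.04% of the variability in y is accounted for by the regression on x (R² = 0.8404) — a strong linear fit.

R² = 1 − SS_res/SS_tot compares the residual scatter to the total scatter of y about its mean.

Here R² = 0.8404:
- Explained: 84.04% of the variation in y
- Unexplained (residual): 100% − 84.04% = 15.96%
- Rule of thumb (below 0.3 weak; 0.3 to below 0.7 moderate; 0.7 and above strong) → strong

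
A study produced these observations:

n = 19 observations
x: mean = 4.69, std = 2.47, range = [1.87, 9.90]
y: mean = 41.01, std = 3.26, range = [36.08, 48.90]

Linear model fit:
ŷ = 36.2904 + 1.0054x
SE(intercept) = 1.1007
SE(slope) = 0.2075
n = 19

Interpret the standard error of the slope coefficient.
The slope 1.0054 is pinned down to within about ±0.2075 (one SE) by these data — relative uncertainty 20.6%, i.e. moderately precise.

SE(β̂₁) = s / √Sxx, where s is the residual standard deviation and Sxx = Σ(x − x̄)². It is the yardstick for how far β̂₁ = 1.0054 could plausibly be from the true slope.

Relative precision:
- SE / |β̂₁| = 0.2075 / 1.0054 = 20.6%
- Rule of thumb (under 20%: precise; 20% to under 50%: moderately precise; 50% or more: imprecise) → moderately precise

Link to the t-test: t = β̂₁ / SE(β̂₁) = 1.0054 / 0.2075 = 4.8453, the statistic for H₀: β₁ = 0.

What drives SE(β̂₁): wider spread of x values → smaller SE; more residual scatter → larger SE.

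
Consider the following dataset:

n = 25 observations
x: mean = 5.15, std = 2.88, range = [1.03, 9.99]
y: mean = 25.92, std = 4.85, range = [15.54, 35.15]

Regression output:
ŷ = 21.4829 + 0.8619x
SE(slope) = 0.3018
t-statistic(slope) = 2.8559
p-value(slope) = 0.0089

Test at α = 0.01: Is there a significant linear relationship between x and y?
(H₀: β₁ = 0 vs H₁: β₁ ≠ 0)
Reject H₀: p-value = 0.0089 < α = 0.01. The linear relationship is significant at the 1% level.

Hypothesis test for the slope coefficient:

H₀: β₁ = 0 (no linear relationship)
H₁: β₁ ≠ 0 (linear relationship exists)

Test statistic: t = β̂₁ / SE(β̂₁) = 0.8619 / 0.3018 = 2.8559

With df = 23, the two-sided p-value for |t| = 2.8559 is 0.0089.

Decision rule: reject H₀ if p-value < α.
p-value = 0.0089 < α = 0.01 → reject H₀.

At α = 0.01 the data do provide convincing evidence of a nonzero slope.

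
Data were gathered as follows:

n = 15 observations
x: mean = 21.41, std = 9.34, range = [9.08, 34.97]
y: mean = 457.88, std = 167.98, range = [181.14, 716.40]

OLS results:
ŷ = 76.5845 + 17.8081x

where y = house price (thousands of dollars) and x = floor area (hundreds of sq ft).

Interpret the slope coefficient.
On average, house price is about 17.8081 thousand dollars higher for every extra hundred sq ft of floor area.

The slope coefficient β₁ = 17.8081 represents the marginal effect of floor area on house price.

Interpretation:
- Floor area up by 1 hundred sq ft → predicted house price increases by 17.8081 thousand dollars
- This is a linear approximation: the same per-unit change is assumed across the whole observed x range

(β₀ = 76.5845 is the fitted value at x = 0 and is not part of the slope interpretation.)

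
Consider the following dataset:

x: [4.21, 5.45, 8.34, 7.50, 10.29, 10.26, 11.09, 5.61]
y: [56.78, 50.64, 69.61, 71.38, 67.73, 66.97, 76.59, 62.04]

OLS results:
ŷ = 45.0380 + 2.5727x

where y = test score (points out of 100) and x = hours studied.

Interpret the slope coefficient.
For each additional hour of study time, predicted test score increases by approximately 2.5727 points.

β₁ = 2.5727 is the change in predicted test score (points) per additional hour of study time.

Interpretation:
- Study time up by 1 hour → predicted test score increases by 2.5727 points
- The effect is assumed constant over the observed range of x (linearity)
- The sign (+) gives the direction; the magnitude 2.5727 gives the size of the effect per hour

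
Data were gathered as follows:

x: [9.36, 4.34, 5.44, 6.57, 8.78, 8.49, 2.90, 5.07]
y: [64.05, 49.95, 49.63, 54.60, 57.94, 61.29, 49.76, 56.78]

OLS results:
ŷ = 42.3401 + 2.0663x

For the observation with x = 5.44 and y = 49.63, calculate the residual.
Residual = -3.9508

The residual is the difference between the actual value and the predicted value:

Residual = y - ŷ

Step 1: Calculate predicted value
ŷ = 42.3401 + 2.0663 × 5.44
ŷ = 53.5808

Step 2: Calculate residual
Residual = 49.63 - 53.5808
Residual = -3.9508

Sign check: y < ŷ, so the point is below the line and the fit overestimates here.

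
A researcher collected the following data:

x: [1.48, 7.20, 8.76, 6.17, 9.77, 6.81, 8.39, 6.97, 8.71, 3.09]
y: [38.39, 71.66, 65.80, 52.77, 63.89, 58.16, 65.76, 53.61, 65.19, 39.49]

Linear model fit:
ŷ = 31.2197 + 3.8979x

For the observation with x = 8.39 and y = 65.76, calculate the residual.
Residual = 1.8369

The residual is the difference between the actual value and the predicted value:

Residual = y - ŷ

Step 1: Calculate predicted value
ŷ = 31.2197 + 3.8979 × 8.39
ŷ = 63.9231

Step 2: Calculate residual
Residual = 65.76 - 63.9231
Residual = 1.8369

The residual is positive, so the observed y = 65.76 sits above the regression line (the line underestimates it by 1.8369).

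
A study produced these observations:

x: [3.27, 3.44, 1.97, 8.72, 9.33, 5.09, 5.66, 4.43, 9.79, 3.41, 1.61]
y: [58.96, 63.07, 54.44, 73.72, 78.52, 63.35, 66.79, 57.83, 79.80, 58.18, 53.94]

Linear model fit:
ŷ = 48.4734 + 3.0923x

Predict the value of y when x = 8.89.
ŷ = 75.9639

Plug x = 8.89 into the fitted line:

ŷ = 48.4734 + 3.0923 × 8.89
ŷ = 48.4734 + 27.4905
ŷ = 75.9639

This is a point prediction; actual observations scatter around it by roughly the residual standard deviation.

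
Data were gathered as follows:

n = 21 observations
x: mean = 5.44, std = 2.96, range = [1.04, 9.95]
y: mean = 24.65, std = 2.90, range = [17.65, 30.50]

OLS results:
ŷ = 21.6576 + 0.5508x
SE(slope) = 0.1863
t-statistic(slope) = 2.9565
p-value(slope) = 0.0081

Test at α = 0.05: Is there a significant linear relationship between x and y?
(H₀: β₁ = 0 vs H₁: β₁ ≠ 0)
p-value = 0.0081 < α = 0.05, so we reject H₀. The relationship is significant.

Hypothesis test for the slope coefficient:

H₀: β₁ = 0 (no linear relationship)
H₁: β₁ ≠ 0 (linear relationship exists)

Test statistic: t = β̂₁ / SE(β̂₁) = 0.5508 / 0.1863 = 2.9565

The p-value (0.0081) is the probability, under H₀, of a t-statistic at least as extreme as |t| = 2.9565 (two-sided, df = n − 2 = 19).

Decision rule: reject H₀ if p-value < α.
p-value = 0.0081 < α = 0.05 → reject H₀.

There is sufficient evidence at the 5% significance level to conclude that a linear relationship exists between x and y.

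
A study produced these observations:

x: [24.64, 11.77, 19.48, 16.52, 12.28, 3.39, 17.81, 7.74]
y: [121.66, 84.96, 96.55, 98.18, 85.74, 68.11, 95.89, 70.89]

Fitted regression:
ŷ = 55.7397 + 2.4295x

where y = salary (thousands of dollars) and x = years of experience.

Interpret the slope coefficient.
An increase of one year in experience is associated with a 2.4295 thousand dollars increase in predicted salary.

The slope β₁ = 2.4295 gives the rate at which the fitted salary changes with experience.

Interpretation:
- Experience up by 1 year → predicted salary increases by 2.4295 thousand dollars
- This is a linear approximation: the same per-unit change is assumed across the whole observed x range

The intercept β₀ = 55.7397 is the predicted salary when experience = 0; since the smallest observed x is 3.39, this is an extrapolation and mainly anchors the line.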